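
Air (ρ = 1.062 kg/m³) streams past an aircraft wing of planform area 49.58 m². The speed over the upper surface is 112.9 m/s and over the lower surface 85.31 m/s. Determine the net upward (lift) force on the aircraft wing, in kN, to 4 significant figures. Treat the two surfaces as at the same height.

With equal heights on the two surfaces, Bernoulli gives P_lower − P_upper = ½ρ(v_upper² − v_lower²).
ΔP = ½·1.062·(112.9² − 85.31²) = 2904 Pa.
Lift = ΔP · A = 2904 × 49.58 = 144000 N.

F = 144.0 kN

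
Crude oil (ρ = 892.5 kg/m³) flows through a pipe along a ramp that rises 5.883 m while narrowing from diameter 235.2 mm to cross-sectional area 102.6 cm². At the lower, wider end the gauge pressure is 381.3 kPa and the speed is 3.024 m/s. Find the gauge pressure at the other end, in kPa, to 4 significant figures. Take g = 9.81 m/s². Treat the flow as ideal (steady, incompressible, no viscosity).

260.7 kPa

The volume flow rate is constant, so v₂ = (A₁/A₂)v₁ = (434.5/102.6)·3.024 = 12.81 m/s.
Energy conservation along the streamline gives P₂ = P₁ − ½ρ(v₂² − v₁²) − ρg(h₂ − h₁).
P₂ = 381300 + ½·892.5·(3.024² − 12.81²) − 892.5·9.81·(+5.883) = 381300 + (-69100) − (51510) = 260700 Pa.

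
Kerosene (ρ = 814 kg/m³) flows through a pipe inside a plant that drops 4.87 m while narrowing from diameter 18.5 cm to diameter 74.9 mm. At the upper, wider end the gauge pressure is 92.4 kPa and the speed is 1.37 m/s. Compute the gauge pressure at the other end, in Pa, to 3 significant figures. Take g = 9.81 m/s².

P₂ ≈ 104000 Pa

By continuity, v₂ = v₁·A₁/A₂ = 1.37·(269/44.1) = 8.36 m/s.
Energy conservation along the streamline gives P₂ = P₁ − ½ρ(v₂² − v₁²) − ρg(h₂ − h₁).
P₂ = 92400 + ½·814·(1.37² − 8.36²) − 814·9.81·(−4.87) = 92400 + (-27700) − (-38900) = 104000 Pa.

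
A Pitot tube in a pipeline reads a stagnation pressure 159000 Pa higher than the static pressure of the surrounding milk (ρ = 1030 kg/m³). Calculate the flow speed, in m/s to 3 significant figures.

v ≈ 17.6 m/s

At the stagnation point the flow is brought to rest, so Bernoulli gives P_stag − P_static = ½ρv².
v = √(2ΔP/ρ) = √(2·159000/1030) = 17.6 m/s.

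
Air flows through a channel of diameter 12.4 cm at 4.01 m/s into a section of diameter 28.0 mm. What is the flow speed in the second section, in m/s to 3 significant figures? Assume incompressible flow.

v₂ = 78.6 m/s

Mass conservation (A₁v₁ = A₂v₂) gives v₂ = 4.01 × 121/6.16 = 78.6 m/s.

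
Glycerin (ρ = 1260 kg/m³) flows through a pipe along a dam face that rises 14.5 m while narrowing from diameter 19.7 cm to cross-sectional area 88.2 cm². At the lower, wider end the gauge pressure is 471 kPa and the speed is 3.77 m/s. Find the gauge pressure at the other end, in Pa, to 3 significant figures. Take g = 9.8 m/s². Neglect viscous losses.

194000 Pa

Continuity gives A₁v₁ = A₂v₂, so v₂ = (305 cm²)/(88.2 cm²) × 3.77 m/s = 13.0 m/s.
Energy conservation along the streamline gives P₂ = P₁ − ½ρ(v₂² − v₁²) − ρg(h₂ − h₁).
P₂ = 471000 + ½·1260·(3.77² − 13.0²) − 1260·9.8·(+14.5) = 471000 + (-98000) − (179000) = 194000 Pa.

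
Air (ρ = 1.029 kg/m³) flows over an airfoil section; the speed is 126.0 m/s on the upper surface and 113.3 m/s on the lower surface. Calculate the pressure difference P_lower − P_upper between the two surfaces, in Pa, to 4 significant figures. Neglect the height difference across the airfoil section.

The pressure is lower where the speed is higher: ΔP = ½ρ(v_up² − v_low²).
ΔP = ½·1.029·(126.0² − 113.3²) = 1564 Pa.

ΔP = 1564 Pa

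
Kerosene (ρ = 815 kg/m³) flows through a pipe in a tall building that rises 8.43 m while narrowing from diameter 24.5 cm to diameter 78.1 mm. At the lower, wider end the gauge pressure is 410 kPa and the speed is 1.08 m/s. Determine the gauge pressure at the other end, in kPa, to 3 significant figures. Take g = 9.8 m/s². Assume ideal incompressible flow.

Continuity gives A₁v₁ = A₂v₂, so v₂ = (471 cm²)/(47.9 cm²) × 1.08 m/s = 10.6 m/s.
Applying Bernoulli between the two ends and solving for P₂: P₂ = P₁ + ½ρ(v₁² − v₂²) − ρgΔh.
P₂ = 410000 + ½·815·(1.08² − 10.6²) − 815·9.8·(+8.43) = 410000 + (-45600) − (67300) = 297000 Pa.

297 kPa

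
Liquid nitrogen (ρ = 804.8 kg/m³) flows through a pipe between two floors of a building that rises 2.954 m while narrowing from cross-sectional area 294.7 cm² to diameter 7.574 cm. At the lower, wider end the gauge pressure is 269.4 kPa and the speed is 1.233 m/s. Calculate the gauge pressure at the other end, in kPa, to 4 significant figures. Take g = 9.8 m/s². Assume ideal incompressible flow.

P₂ = 220.5 kPa

By continuity, v₂ = v₁·A₁/A₂ = 1.233·(294.7/45.05) = 8.065 m/s.
Applying Bernoulli between the two ends and solving for P₂: P₂ = P₁ + ½ρ(v₁² − v₂²) − ρgΔh.
P₂ = 269400 + ½·804.8·(1.233² − 8.065²) − 804.8·9.8·(+2.954) = 269400 + (-25560) − (23300) = 220500 Pa.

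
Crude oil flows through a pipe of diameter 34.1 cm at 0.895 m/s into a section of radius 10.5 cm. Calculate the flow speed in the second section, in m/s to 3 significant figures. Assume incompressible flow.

Mass conservation (A₁v₁ = A₂v₂) gives v₂ = 0.895 × 913/346 = 2.36 m/s.

v₂ ≈ 2.36 m/s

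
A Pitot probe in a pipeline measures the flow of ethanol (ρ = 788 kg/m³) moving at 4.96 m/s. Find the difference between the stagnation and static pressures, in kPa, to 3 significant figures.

ΔP ≈ 9.69 kPa

At the stagnation point the flow is brought to rest, so Bernoulli gives P_stag − P_static = ½ρv².
ΔP = ½·788·4.96² = 9690 Pa.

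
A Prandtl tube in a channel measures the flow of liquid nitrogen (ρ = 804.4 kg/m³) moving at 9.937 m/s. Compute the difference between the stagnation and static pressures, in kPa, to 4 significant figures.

Bernoulli between the free stream and the stagnation point: ½ρv² = P_stag − P_static.
ΔP = ½·804.4·9.937² = 39710 Pa.

ΔP = 39.71 kPa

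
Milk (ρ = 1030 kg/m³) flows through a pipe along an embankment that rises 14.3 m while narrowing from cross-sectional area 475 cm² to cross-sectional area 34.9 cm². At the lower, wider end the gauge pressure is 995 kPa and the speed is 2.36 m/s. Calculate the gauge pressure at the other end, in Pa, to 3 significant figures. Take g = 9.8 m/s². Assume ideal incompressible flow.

P₂ ≈ 322000 Pa

Continuity gives A₁v₁ = A₂v₂, so v₂ = (475 cm²)/(34.9 cm²) × 2.36 m/s = 32.1 m/s.
Bernoulli: P₁ + ½ρv₁² + ρg h₁ = P₂ + ½ρv₂² + ρg h₂, so P₂ = P₁ + ½ρ(v₁² − v₂²) − ρg(h₂ − h₁).
P₂ = 995000 + ½·1030·(2.36² − 32.1²) − 1030·9.8·(+14.3) = 995000 + (-528000) − (144000) = 322000 Pa.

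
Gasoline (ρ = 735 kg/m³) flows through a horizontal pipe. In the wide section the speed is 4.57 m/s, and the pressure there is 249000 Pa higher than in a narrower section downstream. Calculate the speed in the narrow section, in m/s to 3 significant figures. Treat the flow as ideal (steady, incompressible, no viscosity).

Horizontal Bernoulli: P₁ + ½ρv₁² = P₂ + ½ρv₂², so v₂² = v₁² + 2(P₁ − P₂)/ρ.
v₂ = √(4.57² + 2·249000/735) = √(20.9 + 678) = 26.4 m/s.

v₂ ≈ 26.4 m/s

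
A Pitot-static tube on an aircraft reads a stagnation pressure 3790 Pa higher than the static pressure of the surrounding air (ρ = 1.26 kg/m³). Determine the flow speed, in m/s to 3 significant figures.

The dynamic pressure equals the rise in static pressure at the stagnation point: ΔP = ½ρv².
v = √(2ΔP/ρ) = √(2·3790/1.26) = 77.6 m/s.

v ≈ 77.6 m/s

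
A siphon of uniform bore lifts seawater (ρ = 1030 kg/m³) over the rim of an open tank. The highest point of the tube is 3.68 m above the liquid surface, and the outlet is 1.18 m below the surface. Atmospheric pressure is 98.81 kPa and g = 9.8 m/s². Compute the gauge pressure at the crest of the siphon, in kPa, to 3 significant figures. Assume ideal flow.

The outlet speed comes from Torricelli: v = √(2g·1.18) = 4.81 m/s.
Continuity keeps v the same throughout the tube; from surface to crest, P_atm + 0 = P_top + ½ρv² + ρg·h_top.
P_top = 98810 − ½·1030·4.81² − 1030·9.8·3.68 = 49800 Pa. So P_gauge = P_top − P_atm = -49100 Pa.

P_gauge ≈ -49.1 kPa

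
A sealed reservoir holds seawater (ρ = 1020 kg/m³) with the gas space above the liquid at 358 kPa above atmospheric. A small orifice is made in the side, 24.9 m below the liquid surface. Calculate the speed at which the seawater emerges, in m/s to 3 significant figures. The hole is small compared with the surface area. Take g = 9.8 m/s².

Take point 1 at the surface (v₁ ≈ 0) and point 2 at the hole (at atmospheric pressure). Bernoulli: P₁ + ρg h = P_atm + ½ρv₂².
With P₁ − P_atm = 358000 Pa, v₂ = √(2gh + 2ΔP/ρ) = √(2·9.8·24.9 + 2·358000/1020) = 34.5 m/s.

v = 34.5 m/s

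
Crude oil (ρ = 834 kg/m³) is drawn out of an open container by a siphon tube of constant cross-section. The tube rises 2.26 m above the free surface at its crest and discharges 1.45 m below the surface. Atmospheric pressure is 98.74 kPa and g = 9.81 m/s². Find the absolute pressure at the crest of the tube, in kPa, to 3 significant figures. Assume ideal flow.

The outlet speed comes from Torricelli: v = √(2g·1.45) = 5.33 m/s.
The bore is uniform, so the speed at the crest is the same v. Bernoulli surface→crest: P_atm = P_top + ½ρv² + ρg·h_top.
P_top = 98740 − ½·834·5.33² − 834·9.81·2.26 = 68400 Pa.

P_top ≈ 68.4 kPa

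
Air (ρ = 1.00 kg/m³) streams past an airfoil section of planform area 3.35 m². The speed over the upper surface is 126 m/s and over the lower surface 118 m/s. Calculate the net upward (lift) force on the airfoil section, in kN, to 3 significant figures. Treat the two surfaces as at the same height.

3.27 kN

The faster flow above has the lower pressure; Bernoulli (same height) gives ΔP = ½ρ(v_up² − v_low²).
ΔP = ½·1.00·(126² − 118²) = 976 Pa.
Lift = ΔP · A = 976 × 3.35 = 3270 N.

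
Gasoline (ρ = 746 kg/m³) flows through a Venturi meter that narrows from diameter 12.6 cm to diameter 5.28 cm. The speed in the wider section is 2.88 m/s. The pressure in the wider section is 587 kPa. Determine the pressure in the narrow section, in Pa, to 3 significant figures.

490000 Pa

Continuity gives A₁v₁ = A₂v₂, so v₂ = (125 cm²)/(21.9 cm²) × 2.88 m/s = 16.4 m/s.
Along the horizontal streamline, P + ½ρv² is constant.
P₂ = P₁ − ½ρ(v₂² − v₁²) = 587000 − ½·746·(16.4² − 2.88²) = 587000 − 97200 = 490000 Pa.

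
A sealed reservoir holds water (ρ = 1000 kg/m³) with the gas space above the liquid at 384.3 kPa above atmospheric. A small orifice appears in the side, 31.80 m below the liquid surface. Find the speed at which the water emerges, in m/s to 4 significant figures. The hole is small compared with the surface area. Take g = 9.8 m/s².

v ≈ 37.31 m/s

Take point 1 at the surface (v₁ ≈ 0) and point 2 at the hole (at atmospheric pressure). Bernoulli: P₁ + ρg h = P_atm + ½ρv₂².
With P₁ − P_atm = 384300 Pa, v₂ = √(2gh + 2ΔP/ρ) = √(2·9.8·31.80 + 2·384300/1000) = 37.31 m/s.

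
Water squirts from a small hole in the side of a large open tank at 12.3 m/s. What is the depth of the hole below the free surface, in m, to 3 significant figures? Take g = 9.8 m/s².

7.72 m

Torricelli: v = √(2gh), so h = v²/(2g).
h = 12.3²/(2·9.8) = 151/19.60 = 7.72 m.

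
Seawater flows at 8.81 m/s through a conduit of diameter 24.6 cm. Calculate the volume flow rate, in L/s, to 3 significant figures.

Q = A·v = 0.0475 m² × 8.81 m/s = 0.419 m³/s.
Converting: 0.419 m³/s × 1000 = 419 L/s.

Q ≈ 419 L/s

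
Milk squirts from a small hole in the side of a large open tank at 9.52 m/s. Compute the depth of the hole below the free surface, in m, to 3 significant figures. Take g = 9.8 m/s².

4.62 m

Inverting v = √(2gh) gives h = v² / 2g.
h = 9.52²/(2·9.8) = 90.6/19.60 = 4.62 m.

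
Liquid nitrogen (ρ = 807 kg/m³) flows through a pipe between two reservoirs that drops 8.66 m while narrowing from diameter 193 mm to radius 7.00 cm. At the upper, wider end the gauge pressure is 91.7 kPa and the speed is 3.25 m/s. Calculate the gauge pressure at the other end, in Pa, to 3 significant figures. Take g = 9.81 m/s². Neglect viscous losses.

The volume flow rate is constant, so v₂ = (A₁/A₂)v₁ = (293/154)·3.25 = 6.18 m/s.
Bernoulli: P₁ + ½ρv₁² + ρg h₁ = P₂ + ½ρv₂² + ρg h₂, so P₂ = P₁ + ½ρ(v₁² − v₂²) − ρg(h₂ − h₁).
P₂ = 91700 + ½·807·(3.25² − 6.18²) − 807·9.81·(−8.66) = 91700 + (-11100) − (-68600) = 149000 Pa.

P₂ ≈ 149000 Pa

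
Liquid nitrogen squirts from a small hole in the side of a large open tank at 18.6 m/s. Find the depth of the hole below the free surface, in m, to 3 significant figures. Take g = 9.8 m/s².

For a small hole in a large open tank, ½v² = gh, giving h = v²/(2g).
h = 18.6²/(2·9.8) = 346/19.60 = 17.7 m.

h = 17.7 m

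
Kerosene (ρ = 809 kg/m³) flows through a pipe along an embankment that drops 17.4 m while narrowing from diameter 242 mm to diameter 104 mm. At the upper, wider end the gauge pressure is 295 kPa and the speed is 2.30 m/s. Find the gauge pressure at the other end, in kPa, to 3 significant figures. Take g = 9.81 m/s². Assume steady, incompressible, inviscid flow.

P₂ ≈ 372 kPa

The volume flow rate is constant, so v₂ = (A₁/A₂)v₁ = (460/84.9)·2.30 = 12.5 m/s.
Applying Bernoulli between the two ends and solving for P₂: P₂ = P₁ + ½ρ(v₁² − v₂²) − ρgΔh.
P₂ = 295000 + ½·809·(2.30² − 12.5²) − 809·9.81·(−17.4) = 295000 + (-60600) − (-138000) = 372000 Pa.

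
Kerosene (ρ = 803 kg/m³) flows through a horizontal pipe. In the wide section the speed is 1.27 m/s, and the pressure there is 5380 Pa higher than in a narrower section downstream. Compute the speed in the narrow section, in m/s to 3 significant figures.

v₂ ≈ 3.87 m/s

Horizontal Bernoulli: P₁ + ½ρv₁² = P₂ + ½ρv₂², so v₂² = v₁² + 2(P₁ − P₂)/ρ.
v₂ = √(1.27² + 2·5380/803) = √(1.61 + 13.4) = 3.87 m/s.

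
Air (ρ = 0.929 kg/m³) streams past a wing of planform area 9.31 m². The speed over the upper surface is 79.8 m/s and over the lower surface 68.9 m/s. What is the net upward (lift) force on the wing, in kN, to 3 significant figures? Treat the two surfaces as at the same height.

F = 7.01 kN

From P + ½ρv² = const at equal height, P_low − P_up = ½ρ(v_up² − v_low²).
ΔP = ½·0.929·(79.8² − 68.9²) = 753 Pa.
Lift = ΔP · A = 753 × 9.31 = 7010 N.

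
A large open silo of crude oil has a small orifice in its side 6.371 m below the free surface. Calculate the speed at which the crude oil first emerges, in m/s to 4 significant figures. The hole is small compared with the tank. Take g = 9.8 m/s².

Torricelli's result v = √(2gh) gives v = √(2·9.8·6.371) = 11.17 m/s.

11.17 m/s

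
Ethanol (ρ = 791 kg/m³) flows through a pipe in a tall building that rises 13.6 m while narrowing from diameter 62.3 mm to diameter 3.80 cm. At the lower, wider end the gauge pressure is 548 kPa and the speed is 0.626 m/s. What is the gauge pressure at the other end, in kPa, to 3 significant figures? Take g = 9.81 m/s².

P₂ = 442 kPa

The volume flow rate is constant, so v₂ = (A₁/A₂)v₁ = (30.5/11.3)·0.626 = 1.68 m/s.
Applying Bernoulli between the two ends and solving for P₂: P₂ = P₁ + ½ρ(v₁² − v₂²) − ρgΔh.
P₂ = 548000 + ½·791·(0.626² − 1.68²) − 791·9.81·(+13.6) = 548000 + (-965) − (106000) = 442000 Pa.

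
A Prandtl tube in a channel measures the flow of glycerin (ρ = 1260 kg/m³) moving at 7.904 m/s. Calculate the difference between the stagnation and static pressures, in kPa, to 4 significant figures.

ΔP = 39.36 kPa

At the stagnation point the flow is brought to rest, so Bernoulli gives P_stag − P_static = ½ρv².
ΔP = ½·1260·7.904² = 39360 Pa.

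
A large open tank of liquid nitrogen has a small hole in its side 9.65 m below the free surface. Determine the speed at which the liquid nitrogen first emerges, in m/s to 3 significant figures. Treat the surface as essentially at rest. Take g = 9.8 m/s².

v ≈ 13.8 m/s

The surface is effectively still and both ends are open, so ½v² = gh and v = √(2·9.8·9.65) = 13.8 m/s.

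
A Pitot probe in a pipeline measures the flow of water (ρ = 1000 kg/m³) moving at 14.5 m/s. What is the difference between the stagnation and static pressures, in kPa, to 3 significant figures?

ΔP ≈ 105 kPa

Bernoulli between the free stream and the stagnation point: ½ρv² = P_stag − P_static.
ΔP = ½·1000·14.5² = 105000 Pa.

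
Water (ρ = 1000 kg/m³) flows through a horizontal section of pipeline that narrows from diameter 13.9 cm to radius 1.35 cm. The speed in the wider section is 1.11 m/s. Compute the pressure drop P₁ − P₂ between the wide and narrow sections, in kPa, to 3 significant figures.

ΔP ≈ 432 kPa

By continuity, v₂ = v₁·A₁/A₂ = 1.11·(152/5.73) = 29.4 m/s.
Bernoulli (h₁ = h₂): P₁ − P₂ = ½ρ(v₂² − v₁²).
P₁ − P₂ = ½·1000·(29.4² − 1.11²) = ½·1000·864 = 432000 Pa.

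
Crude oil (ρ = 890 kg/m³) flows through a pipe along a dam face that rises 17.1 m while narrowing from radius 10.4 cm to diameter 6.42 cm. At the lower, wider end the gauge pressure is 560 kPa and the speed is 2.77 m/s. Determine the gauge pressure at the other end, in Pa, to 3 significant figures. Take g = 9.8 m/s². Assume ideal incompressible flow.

The volume flow rate is constant, so v₂ = (A₁/A₂)v₁ = (340/32.4)·2.77 = 29.1 m/s.
Energy conservation along the streamline gives P₂ = P₁ − ½ρ(v₂² − v₁²) − ρg(h₂ − h₁).
P₂ = 560000 + ½·890·(2.77² − 29.1²) − 890·9.8·(+17.1) = 560000 + (-373000) − (149000) = 38100 Pa.

P₂ ≈ 38100 Pa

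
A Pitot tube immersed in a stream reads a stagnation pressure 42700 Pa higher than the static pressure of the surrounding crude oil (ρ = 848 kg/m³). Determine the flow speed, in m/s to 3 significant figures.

Bernoulli between the free stream and the stagnation point: ½ρv² = P_stag − P_static.
v = √(2ΔP/ρ) = √(2·42700/848) = 10.0 m/s.

v = 10.0 m/s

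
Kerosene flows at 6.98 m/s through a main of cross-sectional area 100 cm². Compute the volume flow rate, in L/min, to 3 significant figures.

Q = A·v = 0.0100 m² × 6.98 m/s = 0.0698 m³/s.
Converting: 0.0698 m³/s × 60000 = 4190 L/min.

Q ≈ 4190 L/min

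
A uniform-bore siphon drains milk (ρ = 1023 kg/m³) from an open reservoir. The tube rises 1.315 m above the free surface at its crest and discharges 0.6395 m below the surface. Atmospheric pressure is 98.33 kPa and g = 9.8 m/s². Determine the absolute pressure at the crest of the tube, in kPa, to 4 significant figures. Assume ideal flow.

P_top ≈ 78.74 kPa

The outlet speed comes from Torricelli: v = √(2g·0.6395) = 3.540 m/s.
The bore is uniform, so the speed at the crest is the same v. Bernoulli surface→crest: P_atm = P_top + ½ρv² + ρg·h_top.
P_top = 98330 − ½·1023·3.540² − 1023·9.8·1.315 = 78740 Pa.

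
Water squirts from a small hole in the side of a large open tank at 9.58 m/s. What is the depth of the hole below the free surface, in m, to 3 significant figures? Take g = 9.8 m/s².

4.68 m

For a small hole in a large open tank, ½v² = gh, giving h = v²/(2g).
h = 9.58²/(2·9.8) = 91.8/19.60 = 4.68 m.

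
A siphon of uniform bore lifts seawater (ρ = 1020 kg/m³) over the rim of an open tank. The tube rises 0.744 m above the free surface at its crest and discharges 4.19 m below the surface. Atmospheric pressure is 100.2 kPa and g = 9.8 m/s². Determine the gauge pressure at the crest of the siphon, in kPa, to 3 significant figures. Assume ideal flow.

Bernoulli surface→outlet gives ½v² = g·h_out, so v = √(2·9.8·4.19) = 9.06 m/s.
With constant cross-section the crest speed equals v; applying Bernoulli from the surface up to the crest, P_top = P_atm − ½ρv² − ρg·h_top.
P_top = 100200 − ½·1020·9.06² − 1020·9.8·0.744 = 50900 Pa. So P_gauge = P_top − P_atm = -49300 Pa.

P_gauge ≈ -49.3 kPa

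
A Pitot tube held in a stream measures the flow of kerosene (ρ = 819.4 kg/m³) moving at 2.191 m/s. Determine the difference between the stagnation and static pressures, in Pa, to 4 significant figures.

ΔP = 1967 Pa

Bernoulli between the free stream and the stagnation point: ½ρv² = P_stag − P_static.
ΔP = ½·819.4·2.191² = 1967 Pa.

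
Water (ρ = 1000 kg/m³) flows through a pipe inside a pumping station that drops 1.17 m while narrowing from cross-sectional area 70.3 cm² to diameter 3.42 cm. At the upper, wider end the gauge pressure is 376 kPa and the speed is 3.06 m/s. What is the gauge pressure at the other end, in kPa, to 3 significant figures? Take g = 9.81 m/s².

Continuity gives A₁v₁ = A₂v₂, so v₂ = (70.3 cm²)/(9.19 cm²) × 3.06 m/s = 23.4 m/s.
Applying Bernoulli between the two ends and solving for P₂: P₂ = P₁ + ½ρ(v₁² − v₂²) − ρgΔh.
P₂ = 376000 + ½·1000·(3.06² − 23.4²) − 1000·9.81·(−1.17) = 376000 + (-270000) − (-11500) = 118000 Pa.

118 kPa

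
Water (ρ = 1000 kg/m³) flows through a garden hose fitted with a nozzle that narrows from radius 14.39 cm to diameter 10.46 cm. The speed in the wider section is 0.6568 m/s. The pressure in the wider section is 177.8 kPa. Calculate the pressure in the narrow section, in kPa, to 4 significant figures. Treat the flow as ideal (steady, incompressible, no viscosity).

P₂ ≈ 165.7 kPa

Continuity gives A₁v₁ = A₂v₂, so v₂ = (650.5 cm²)/(85.93 cm²) × 0.6568 m/s = 4.972 m/s.
The pipe is horizontal, so Bernoulli reduces to P₁ + ½ρv₁² = P₂ + ½ρv₂².
P₂ = P₁ − ½ρ(v₂² − v₁²) = 177800 − ½·1000·(4.972² − 0.6568²) = 177800 − 12150 = 165700 Pa.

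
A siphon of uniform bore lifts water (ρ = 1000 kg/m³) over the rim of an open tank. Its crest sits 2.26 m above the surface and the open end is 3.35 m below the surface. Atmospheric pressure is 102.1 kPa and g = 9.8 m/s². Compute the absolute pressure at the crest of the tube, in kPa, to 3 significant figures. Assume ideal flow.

P_top = 47.1 kPa

The outlet speed comes from Torricelli: v = √(2g·3.35) = 8.10 m/s.
The bore is uniform, so the speed at the crest is the same v. Bernoulli surface→crest: P_atm = P_top + ½ρv² + ρg·h_top.
P_top = 102100 − ½·1000·8.10² − 1000·9.8·2.26 = 47100 Pa.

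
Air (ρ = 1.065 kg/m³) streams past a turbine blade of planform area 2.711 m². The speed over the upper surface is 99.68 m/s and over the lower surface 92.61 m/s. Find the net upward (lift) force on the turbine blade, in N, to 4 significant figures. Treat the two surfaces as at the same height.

F ≈ 1963 N

With equal heights on the two surfaces, Bernoulli gives P_lower − P_upper = ½ρ(v_upper² − v_lower²).
ΔP = ½·1.065·(99.68² − 92.61²) = 723.9 Pa.
Lift = ΔP · A = 723.9 × 2.711 = 1963 N.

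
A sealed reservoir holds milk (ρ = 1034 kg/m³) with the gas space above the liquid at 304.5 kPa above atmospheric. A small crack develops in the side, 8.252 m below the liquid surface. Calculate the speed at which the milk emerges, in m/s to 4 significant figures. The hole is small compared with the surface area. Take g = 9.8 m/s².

v ≈ 27.40 m/s

Take point 1 at the surface (v₁ ≈ 0) and point 2 at the hole (at atmospheric pressure). Bernoulli: P₁ + ρg h = P_atm + ½ρv₂².
With P₁ − P_atm = 304500 Pa, v₂ = √(2gh + 2ΔP/ρ) = √(2·9.8·8.252 + 2·304500/1034) = 27.40 m/s.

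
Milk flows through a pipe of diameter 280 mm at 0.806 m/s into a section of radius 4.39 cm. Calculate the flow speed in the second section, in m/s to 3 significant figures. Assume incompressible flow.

Continuity gives A₁v₁ = A₂v₂, so v₂ = (616 cm²)/(60.5 cm²) × 0.806 m/s = 8.20 m/s.

v₂ = 8.20 m/s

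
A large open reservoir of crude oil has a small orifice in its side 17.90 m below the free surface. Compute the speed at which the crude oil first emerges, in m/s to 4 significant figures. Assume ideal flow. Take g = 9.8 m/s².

Bernoulli from surface to hole (P equal, v_surface ≈ 0): v = √(2gh) = √(2×9.8×17.90) = 18.73 m/s.

v ≈ 18.73 m/s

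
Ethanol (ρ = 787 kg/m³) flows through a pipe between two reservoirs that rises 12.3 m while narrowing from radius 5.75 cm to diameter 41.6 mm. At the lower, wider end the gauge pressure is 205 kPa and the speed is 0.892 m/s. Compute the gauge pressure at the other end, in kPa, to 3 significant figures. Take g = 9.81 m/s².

Continuity gives A₁v₁ = A₂v₂, so v₂ = (104 cm²)/(13.6 cm²) × 0.892 m/s = 6.82 m/s.
Bernoulli: P₁ + ½ρv₁² + ρg h₁ = P₂ + ½ρv₂² + ρg h₂, so P₂ = P₁ + ½ρ(v₁² − v₂²) − ρg(h₂ − h₁).
P₂ = 205000 + ½·787·(0.892² − 6.82²) − 787·9.81·(+12.3) = 205000 + (-18000) − (95000) = 92100 Pa.

P₂ ≈ 92.1 kPa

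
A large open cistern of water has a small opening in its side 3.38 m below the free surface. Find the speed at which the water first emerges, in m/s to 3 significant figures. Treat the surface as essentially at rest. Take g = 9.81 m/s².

v = 8.14 m/s

With the surface at rest and both surface and jet at atmospheric pressure, Bernoulli gives ρg h = ½ρv², so v = √(2gh) = √(2·9.81·3.38) = 8.14 m/s.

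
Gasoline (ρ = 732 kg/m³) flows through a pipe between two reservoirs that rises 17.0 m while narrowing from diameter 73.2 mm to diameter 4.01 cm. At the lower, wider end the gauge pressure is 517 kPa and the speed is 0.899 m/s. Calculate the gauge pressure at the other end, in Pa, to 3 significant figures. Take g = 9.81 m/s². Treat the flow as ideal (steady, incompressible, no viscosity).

By continuity, v₂ = v₁·A₁/A₂ = 0.899·(42.1/12.6) = 3.00 m/s.
Energy conservation along the streamline gives P₂ = P₁ − ½ρ(v₂² − v₁²) − ρg(h₂ − h₁).
P₂ = 517000 + ½·732·(0.899² − 3.00²) − 732·9.81·(+17.0) = 517000 + (-2990) − (122000) = 392000 Pa.

P₂ ≈ 392000 Pa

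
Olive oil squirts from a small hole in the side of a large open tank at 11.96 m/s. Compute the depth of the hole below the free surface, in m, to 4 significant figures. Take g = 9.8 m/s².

7.298 m

For a small hole in a large open tank, ½v² = gh, giving h = v²/(2g).
h = 11.96²/(2·9.8) = 143.0/19.60 = 7.298 m.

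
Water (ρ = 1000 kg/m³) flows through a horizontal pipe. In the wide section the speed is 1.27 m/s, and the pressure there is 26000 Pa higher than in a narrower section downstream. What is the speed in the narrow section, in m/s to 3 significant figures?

7.32 m/s

Along the level pipe P + ½ρv² is conserved, hence v₂² = v₁² + 2(P₁ − P₂)/ρ.
v₂ = √(1.27² + 2·26000/1000) = √(1.61 + 52.0) = 7.32 m/s.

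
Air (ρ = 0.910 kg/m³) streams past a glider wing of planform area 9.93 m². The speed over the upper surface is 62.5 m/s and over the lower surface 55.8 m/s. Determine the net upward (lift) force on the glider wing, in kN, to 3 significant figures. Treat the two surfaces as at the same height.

The faster flow above has the lower pressure; Bernoulli (same height) gives ΔP = ½ρ(v_up² − v_low²).
ΔP = ½·0.910·(62.5² − 55.8²) = 361 Pa.
Lift = ΔP · A = 361 × 9.93 = 3580 N.

F ≈ 3.58 kN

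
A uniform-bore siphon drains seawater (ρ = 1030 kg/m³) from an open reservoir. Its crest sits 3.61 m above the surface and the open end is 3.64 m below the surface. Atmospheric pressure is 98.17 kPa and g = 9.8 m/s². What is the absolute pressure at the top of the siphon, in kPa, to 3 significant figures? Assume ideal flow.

From the surface to the outlet (both open to atmosphere, surface at rest): v = √(2g·h_out) = √(2·9.8·3.64) = 8.45 m/s.
The bore is uniform, so the speed at the crest is the same v. Bernoulli surface→crest: P_atm = P_top + ½ρv² + ρg·h_top.
P_top = 98170 − ½·1030·8.45² − 1030·9.8·3.61 = 25000 Pa.

P_top = 25.0 kPa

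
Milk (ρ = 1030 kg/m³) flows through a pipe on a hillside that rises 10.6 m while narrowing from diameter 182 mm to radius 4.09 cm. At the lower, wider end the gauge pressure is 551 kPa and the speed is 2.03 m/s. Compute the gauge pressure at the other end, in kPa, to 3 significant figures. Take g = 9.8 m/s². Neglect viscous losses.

P₂ = 394 kPa

Mass conservation (A₁v₁ = A₂v₂) gives v₂ = 2.03 × 260/52.6 = 10.0 m/s.
Energy conservation along the streamline gives P₂ = P₁ − ½ρ(v₂² − v₁²) − ρg(h₂ − h₁).
P₂ = 551000 + ½·1030·(2.03² − 10.0²) − 1030·9.8·(+10.6) = 551000 + (-49900) − (107000) = 394000 Pa.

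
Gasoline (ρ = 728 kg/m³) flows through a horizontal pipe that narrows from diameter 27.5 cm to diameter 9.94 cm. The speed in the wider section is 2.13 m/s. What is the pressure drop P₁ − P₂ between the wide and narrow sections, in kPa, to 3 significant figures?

By continuity, v₂ = v₁·A₁/A₂ = 2.13·(594/77.6) = 16.3 m/s.
The pipe is horizontal, so Bernoulli reduces to P₁ + ½ρv₁² = P₂ + ½ρv₂².
P₁ − P₂ = ½·728·(16.3² − 2.13²) = ½·728·261 = 95100 Pa.

ΔP = 95.1 kPa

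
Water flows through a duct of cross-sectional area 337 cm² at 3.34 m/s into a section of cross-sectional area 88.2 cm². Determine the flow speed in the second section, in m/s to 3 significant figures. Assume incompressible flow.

Continuity gives A₁v₁ = A₂v₂, so v₂ = (337 cm²)/(88.2 cm²) × 3.34 m/s = 12.8 m/s.

12.8 m/s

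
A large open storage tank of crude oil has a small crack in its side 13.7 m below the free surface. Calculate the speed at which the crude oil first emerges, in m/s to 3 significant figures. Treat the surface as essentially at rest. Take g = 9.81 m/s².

Bernoulli from surface to hole (P equal, v_surface ≈ 0): v = √(2gh) = √(2×9.81×13.7) = 16.4 m/s.

16.4 m/s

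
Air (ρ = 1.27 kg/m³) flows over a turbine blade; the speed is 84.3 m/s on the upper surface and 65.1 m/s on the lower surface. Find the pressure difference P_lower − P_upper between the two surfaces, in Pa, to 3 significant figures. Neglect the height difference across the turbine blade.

ΔP ≈ 1820 Pa

The pressure is lower where the speed is higher: ΔP = ½ρ(v_up² − v_low²).
ΔP = ½·1.27·(84.3² − 65.1²) = 1820 Pa.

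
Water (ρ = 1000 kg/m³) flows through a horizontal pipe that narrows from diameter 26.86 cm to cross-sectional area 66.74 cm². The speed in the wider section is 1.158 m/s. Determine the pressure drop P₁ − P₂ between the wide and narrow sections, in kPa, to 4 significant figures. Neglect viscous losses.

Mass conservation (A₁v₁ = A₂v₂) gives v₂ = 1.158 × 566.6/66.74 = 9.832 m/s.
The pipe is horizontal, so Bernoulli reduces to P₁ + ½ρv₁² = P₂ + ½ρv₂².
P₁ − P₂ = ½·1000·(9.832² − 1.158²) = ½·1000·95.32 = 47660 Pa.

ΔP ≈ 47.66 kPa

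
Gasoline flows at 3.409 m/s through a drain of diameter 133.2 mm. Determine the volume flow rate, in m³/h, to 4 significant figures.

Q = A·v = 0.01393 m² × 3.409 m/s = 0.04750 m³/s.
Converting: 0.04750 m³/s × 3600 = 171.0 m³/h.

Q ≈ 171.0 m³/h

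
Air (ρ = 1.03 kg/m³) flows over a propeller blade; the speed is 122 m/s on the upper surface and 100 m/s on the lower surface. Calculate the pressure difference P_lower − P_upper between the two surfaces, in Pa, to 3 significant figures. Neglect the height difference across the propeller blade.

ΔP ≈ 2520 Pa

With negligible Δh, P + ½ρv² is constant, so P_low − P_up = ½ρ(v_up² − v_low²).
ΔP = ½·1.03·(122² − 100²) = 2520 Pa.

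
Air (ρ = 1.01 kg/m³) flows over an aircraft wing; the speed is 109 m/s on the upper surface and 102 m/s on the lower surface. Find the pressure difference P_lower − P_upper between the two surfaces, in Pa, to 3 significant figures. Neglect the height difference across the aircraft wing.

The pressure is lower where the speed is higher: ΔP = ½ρ(v_up² − v_low²).
ΔP = ½·1.01·(109² − 102²) = 746 Pa.

746 Pa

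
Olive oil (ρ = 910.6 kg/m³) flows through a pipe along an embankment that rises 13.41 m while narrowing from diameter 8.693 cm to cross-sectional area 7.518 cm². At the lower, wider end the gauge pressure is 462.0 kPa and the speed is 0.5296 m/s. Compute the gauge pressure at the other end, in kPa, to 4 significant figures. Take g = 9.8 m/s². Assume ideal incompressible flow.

The volume flow rate is constant, so v₂ = (A₁/A₂)v₁ = (59.35/7.518)·0.5296 = 4.181 m/s.
Bernoulli: P₁ + ½ρv₁² + ρg h₁ = P₂ + ½ρv₂² + ρg h₂, so P₂ = P₁ + ½ρ(v₁² − v₂²) − ρg(h₂ − h₁).
P₂ = 462000 + ½·910.6·(0.5296² − 4.181²) − 910.6·9.8·(+13.41) = 462000 + (-7831) − (119700) = 334500 Pa.

P₂ ≈ 334.5 kPa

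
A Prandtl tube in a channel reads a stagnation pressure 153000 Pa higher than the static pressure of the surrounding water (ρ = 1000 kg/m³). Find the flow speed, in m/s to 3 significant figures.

At the stagnation point the flow is brought to rest, so Bernoulli gives P_stag − P_static = ½ρv².
v = √(2ΔP/ρ) = √(2·153000/1000) = 17.5 m/s.

v ≈ 17.5 m/s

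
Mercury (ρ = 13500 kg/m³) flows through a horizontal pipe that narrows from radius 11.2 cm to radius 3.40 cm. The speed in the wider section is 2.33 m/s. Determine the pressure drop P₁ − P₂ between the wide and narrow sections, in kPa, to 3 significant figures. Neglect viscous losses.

Mass conservation (A₁v₁ = A₂v₂) gives v₂ = 2.33 × 394/36.3 = 25.3 m/s.
With no height change, Bernoulli's equation is P₁ + ½ρv₁² = P₂ + ½ρv₂².
P₁ − P₂ = ½·13500·(25.3² − 2.33²) = ½·13500·634 = 4280000 Pa.

ΔP ≈ 4280 kPa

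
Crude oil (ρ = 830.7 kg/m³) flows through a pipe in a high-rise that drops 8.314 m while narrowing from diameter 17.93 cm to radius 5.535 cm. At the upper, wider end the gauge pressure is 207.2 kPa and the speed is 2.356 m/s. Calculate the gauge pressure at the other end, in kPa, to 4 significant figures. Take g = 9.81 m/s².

261.4 kPa

Mass conservation (A₁v₁ = A₂v₂) gives v₂ = 2.356 × 252.5/96.25 = 6.181 m/s.
Bernoulli: P₁ + ½ρv₁² + ρg h₁ = P₂ + ½ρv₂² + ρg h₂, so P₂ = P₁ + ½ρ(v₁² − v₂²) − ρg(h₂ − h₁).
P₂ = 207200 + ½·830.7·(2.356² − 6.181²) − 830.7·9.81·(−8.314) = 207200 + (-13560) − (-67750) = 261400 Pa.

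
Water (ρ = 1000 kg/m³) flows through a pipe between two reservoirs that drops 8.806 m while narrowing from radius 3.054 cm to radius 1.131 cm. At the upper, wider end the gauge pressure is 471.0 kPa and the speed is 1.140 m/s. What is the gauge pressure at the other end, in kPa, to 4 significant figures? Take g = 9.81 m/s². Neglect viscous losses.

P₂ = 523.5 kPa

The volume flow rate is constant, so v₂ = (A₁/A₂)v₁ = (29.30/4.019)·1.140 = 8.312 m/s.
Bernoulli: P₁ + ½ρv₁² + ρg h₁ = P₂ + ½ρv₂² + ρg h₂, so P₂ = P₁ + ½ρ(v₁² − v₂²) − ρg(h₂ − h₁).
P₂ = 471000 + ½·1000·(1.140² − 8.312²) − 1000·9.81·(−8.806) = 471000 + (-33900) − (-86390) = 523500 Pa.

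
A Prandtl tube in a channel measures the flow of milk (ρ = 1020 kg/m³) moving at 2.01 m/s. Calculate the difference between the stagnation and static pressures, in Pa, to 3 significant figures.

2060 Pa

The dynamic pressure equals the rise in static pressure at the stagnation point: ΔP = ½ρv².
ΔP = ½·1020·2.01² = 2060 Pa.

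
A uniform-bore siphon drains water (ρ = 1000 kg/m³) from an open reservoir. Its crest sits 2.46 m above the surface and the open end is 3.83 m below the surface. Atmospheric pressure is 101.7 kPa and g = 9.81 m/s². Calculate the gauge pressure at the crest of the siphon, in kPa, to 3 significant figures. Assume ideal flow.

The outlet speed comes from Torricelli: v = √(2g·3.83) = 8.67 m/s.
The bore is uniform, so the speed at the crest is the same v. Bernoulli surface→crest: P_atm = P_top + ½ρv² + ρg·h_top.
P_top = 101700 − ½·1000·8.67² − 1000·9.81·2.46 = 40000 Pa. So P_gauge = P_top − P_atm = -61700 Pa.

P_gauge ≈ -61.7 kPa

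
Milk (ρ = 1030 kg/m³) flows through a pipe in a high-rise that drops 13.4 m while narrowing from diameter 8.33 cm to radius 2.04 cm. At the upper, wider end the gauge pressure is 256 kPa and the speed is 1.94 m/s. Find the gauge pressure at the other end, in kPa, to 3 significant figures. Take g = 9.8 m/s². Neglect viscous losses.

P₂ ≈ 360 kPa

Mass conservation (A₁v₁ = A₂v₂) gives v₂ = 1.94 × 54.5/13.1 = 8.09 m/s.
Energy conservation along the streamline gives P₂ = P₁ − ½ρ(v₂² − v₁²) − ρg(h₂ − h₁).
P₂ = 256000 + ½·1030·(1.94² − 8.09²) − 1030·9.8·(−13.4) = 256000 + (-31700) − (-135000) = 360000 Pa.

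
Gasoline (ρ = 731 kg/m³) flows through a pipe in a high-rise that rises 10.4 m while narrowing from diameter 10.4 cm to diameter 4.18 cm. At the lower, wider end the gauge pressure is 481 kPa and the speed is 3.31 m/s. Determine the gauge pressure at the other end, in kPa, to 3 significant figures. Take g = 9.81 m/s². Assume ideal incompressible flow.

257 kPa

Continuity gives A₁v₁ = A₂v₂, so v₂ = (84.9 cm²)/(13.7 cm²) × 3.31 m/s = 20.5 m/s.
Bernoulli: P₁ + ½ρv₁² + ρg h₁ = P₂ + ½ρv₂² + ρg h₂, so P₂ = P₁ + ½ρ(v₁² − v₂²) − ρg(h₂ − h₁).
P₂ = 481000 + ½·731·(3.31² − 20.5²) − 731·9.81·(+10.4) = 481000 + (-149000) − (74600) = 257000 Pa.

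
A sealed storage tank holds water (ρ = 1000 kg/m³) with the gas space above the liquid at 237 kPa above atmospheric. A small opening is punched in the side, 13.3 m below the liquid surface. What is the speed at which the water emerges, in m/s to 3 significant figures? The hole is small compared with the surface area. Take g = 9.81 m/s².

Take point 1 at the surface (v₁ ≈ 0) and point 2 at the hole (at atmospheric pressure). Bernoulli: P₁ + ρg h = P_atm + ½ρv₂².
With P₁ − P_atm = 237000 Pa, v₂ = √(2gh + 2ΔP/ρ) = √(2·9.81·13.3 + 2·237000/1000) = 27.1 m/s.

v ≈ 27.1 m/s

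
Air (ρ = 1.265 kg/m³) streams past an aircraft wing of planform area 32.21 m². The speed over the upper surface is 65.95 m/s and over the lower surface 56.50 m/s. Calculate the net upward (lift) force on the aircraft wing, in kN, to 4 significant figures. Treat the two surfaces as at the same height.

From P + ½ρv² = const at equal height, P_low − P_up = ½ρ(v_up² − v_low²).
ΔP = ½·1.265·(65.95² − 56.50²) = 731.9 Pa.
Lift = ΔP · A = 731.9 × 32.21 = 23570 N.

F = 23.57 kN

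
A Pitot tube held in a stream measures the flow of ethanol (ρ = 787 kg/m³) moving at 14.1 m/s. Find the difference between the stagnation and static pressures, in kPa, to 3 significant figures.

At the stagnation point the flow is brought to rest, so Bernoulli gives P_stag − P_static = ½ρv².
ΔP = ½·787·14.1² = 78200 Pa.

78.2 kPa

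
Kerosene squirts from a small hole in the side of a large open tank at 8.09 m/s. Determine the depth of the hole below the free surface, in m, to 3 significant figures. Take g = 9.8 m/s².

Torricelli: v = √(2gh), so h = v²/(2g).
h = 8.09²/(2·9.8) = 65.4/19.60 = 3.34 m.

h = 3.34 m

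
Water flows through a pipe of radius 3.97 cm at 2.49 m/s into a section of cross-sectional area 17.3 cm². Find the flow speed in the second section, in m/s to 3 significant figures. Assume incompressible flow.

v₂ = 7.13 m/s

By continuity, v₂ = v₁·A₁/A₂ = 2.49·(49.5/17.3) = 7.13 m/s.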